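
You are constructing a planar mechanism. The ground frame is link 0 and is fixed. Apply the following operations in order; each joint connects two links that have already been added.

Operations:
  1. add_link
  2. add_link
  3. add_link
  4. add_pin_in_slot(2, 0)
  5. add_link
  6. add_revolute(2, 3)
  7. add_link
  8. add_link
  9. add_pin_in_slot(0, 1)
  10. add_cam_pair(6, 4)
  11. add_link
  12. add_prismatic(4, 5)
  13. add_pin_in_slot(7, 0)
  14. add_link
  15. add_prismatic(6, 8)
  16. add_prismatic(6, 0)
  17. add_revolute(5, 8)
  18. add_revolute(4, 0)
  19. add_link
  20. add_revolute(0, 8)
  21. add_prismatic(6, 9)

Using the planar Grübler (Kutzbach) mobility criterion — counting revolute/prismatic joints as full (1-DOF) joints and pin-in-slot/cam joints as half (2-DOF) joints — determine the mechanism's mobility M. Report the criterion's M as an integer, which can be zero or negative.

M = 7

ground; <1,0,0>
#1 <2,0,0>
#2 <3,0,0>
#3 <4,0,0>
PS:2↔0 J2 <4,0,1>
#4 <5,0,1>
R:2↔3 J1 <5,1,1>
#5 <6,1,1>
#6 <7,1,1>
PS:0↔1 J2 <7,1,2>
C:6↔4 J2 <7,1,3>
#7 <8,1,3>
P:4↔5 J1 <8,2,3>
PS:7↔0 J2 <8,2,4>
#8 <9,2,4>
P:6↔8 J1 <9,3,4>
P:6↔0 J1 <9,4,4>
R:5↔8 J1 <9,5,4>
R:4↔0 J1 <9,6,4>
#9 <10,6,4>
R:0↔8 J1 <10,7,4>
P:6↔9 J1 <10,8,4>
3×9 − 2×8 − 1×4 = 7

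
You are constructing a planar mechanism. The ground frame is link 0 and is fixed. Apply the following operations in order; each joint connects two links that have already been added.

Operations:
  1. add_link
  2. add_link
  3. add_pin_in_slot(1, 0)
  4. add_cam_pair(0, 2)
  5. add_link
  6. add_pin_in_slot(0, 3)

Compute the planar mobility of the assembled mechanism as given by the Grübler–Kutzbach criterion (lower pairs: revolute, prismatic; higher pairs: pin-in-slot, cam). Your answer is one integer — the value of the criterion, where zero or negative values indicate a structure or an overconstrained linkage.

M = 6

[1;0;0] (link 0 is ground)
L+ [2;0;0]
L+ [3;0;0]
PS(1,0)∈J2 [3;0;1]
C(0,2)∈J2 [3;0;2]
L+ [4;0;2]
PS(0,3)∈J2 [4;0;3]
mobility = 9 − 0 − 3 = 6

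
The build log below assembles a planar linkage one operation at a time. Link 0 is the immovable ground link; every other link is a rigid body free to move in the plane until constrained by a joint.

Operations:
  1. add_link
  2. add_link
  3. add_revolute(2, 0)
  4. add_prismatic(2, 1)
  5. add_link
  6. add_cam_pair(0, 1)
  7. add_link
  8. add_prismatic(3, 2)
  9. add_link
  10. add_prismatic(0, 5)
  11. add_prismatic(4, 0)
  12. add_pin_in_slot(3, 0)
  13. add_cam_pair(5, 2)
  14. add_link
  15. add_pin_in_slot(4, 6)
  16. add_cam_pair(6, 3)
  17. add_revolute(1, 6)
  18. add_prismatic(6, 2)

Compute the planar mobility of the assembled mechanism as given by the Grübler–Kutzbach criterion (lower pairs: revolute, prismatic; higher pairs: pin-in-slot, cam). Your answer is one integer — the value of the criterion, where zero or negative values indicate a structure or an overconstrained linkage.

M = -1

(L,J1,J2)=(1,0,0); link0 fixed
link1: (2,0,0)
link2: (3,0,0)
R 2-0 [J1]: (3,1,0)
P 2-1 [J1]: (3,2,0)
link3: (4,2,0)
C 0-1 [J2]: (4,2,1)
link4: (5,2,1)
P 3-2 [J1]: (5,3,1)
link5: (6,3,1)
P 0-5 [J1]: (6,4,1)
P 4-0 [J1]: (6,5,1)
PS 3-0 [J2]: (6,5,2)
C 5-2 [J2]: (6,5,3)
link6: (7,5,3)
PS 4-6 [J2]: (7,5,4)
C 6-3 [J2]: (7,5,5)
R 1-6 [J1]: (7,6,5)
P 6-2 [J1]: (7,7,5)
Grübler: 3·6 − 2·7 − 5 = -1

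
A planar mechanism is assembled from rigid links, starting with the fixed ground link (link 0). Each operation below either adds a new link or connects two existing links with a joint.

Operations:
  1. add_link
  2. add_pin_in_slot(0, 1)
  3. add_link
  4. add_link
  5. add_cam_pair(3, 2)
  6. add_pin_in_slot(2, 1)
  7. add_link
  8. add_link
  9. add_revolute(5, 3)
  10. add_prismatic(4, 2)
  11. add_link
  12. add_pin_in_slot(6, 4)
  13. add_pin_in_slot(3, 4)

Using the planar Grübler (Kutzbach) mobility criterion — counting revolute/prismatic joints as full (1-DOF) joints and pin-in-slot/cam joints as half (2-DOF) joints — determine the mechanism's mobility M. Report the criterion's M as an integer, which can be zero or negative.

M = 9

link 0 = ground. State L|J1|J2 = 1|0|0
+link1  2|0|0
PS(0,1) f=2→J2  2|0|1
+link2  3|0|1
+link3  4|0|1
C(3,2) f=2→J2  4|0|2
PS(2,1) f=2→J2  4|0|3
+link4  5|0|3
+link5  6|0|3
R(5,3) f=1→J1  6|1|3
P(4,2) f=1→J1  6|2|3
+link6  7|2|3
PS(6,4) f=2→J2  7|2|4
PS(3,4) f=2→J2  7|2|5
M = 3(7−1)−2·2−5 = 18−4−5 = 9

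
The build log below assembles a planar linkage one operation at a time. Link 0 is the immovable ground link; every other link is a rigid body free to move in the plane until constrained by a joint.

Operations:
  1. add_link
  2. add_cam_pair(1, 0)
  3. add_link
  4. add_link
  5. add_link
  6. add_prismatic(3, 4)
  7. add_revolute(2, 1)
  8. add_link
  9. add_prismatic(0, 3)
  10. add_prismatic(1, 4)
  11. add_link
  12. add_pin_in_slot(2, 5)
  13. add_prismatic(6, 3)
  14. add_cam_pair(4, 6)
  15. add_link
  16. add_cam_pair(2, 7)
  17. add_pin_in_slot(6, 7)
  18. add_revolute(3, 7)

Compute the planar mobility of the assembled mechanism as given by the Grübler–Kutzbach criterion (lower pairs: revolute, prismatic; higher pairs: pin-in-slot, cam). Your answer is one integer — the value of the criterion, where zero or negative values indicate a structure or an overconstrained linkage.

M = 4

L=1 J1=0 J2=0
add link → L=2 J1=0 J2=0
C@1,0 dof=2 J2 → L=2 J1=0 J2=1
add link → L=3 J1=0 J2=1
add link → L=4 J1=0 J2=1
add link → L=5 J1=0 J2=1
P@3,4 dof=1 J1 → L=5 J1=1 J2=1
R@2,1 dof=1 J1 → L=5 J1=2 J2=1
add link → L=6 J1=2 J2=1
P@0,3 dof=1 J1 → L=6 J1=3 J2=1
P@1,4 dof=1 J1 → L=6 J1=4 J2=1
add link → L=7 J1=4 J2=1
PS@2,5 dof=2 J2 → L=7 J1=4 J2=2
P@6,3 dof=1 J1 → L=7 J1=5 J2=2
C@4,6 dof=2 J2 → L=7 J1=5 J2=3
add link → L=8 J1=5 J2=3
C@2,7 dof=2 J2 → L=8 J1=5 J2=4
PS@6,7 dof=2 J2 → L=8 J1=5 J2=5
R@3,7 dof=1 J1 → L=8 J1=6 J2=5
M=3(L−1)−2J1−J2=3·7−2·6−5=4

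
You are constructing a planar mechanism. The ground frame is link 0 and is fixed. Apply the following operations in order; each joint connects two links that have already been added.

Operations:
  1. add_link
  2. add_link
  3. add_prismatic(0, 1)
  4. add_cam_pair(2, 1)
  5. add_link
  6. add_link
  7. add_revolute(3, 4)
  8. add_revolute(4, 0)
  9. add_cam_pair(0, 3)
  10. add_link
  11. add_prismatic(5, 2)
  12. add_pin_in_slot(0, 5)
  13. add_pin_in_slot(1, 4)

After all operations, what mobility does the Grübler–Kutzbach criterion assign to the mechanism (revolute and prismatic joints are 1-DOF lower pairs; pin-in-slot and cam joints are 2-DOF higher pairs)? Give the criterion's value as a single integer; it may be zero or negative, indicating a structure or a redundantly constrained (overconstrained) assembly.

M = 3

ground; <1,0,0>
#1 <2,0,0>
#2 <3,0,0>
P:0↔1 J1 <3,1,0>
C:2↔1 J2 <3,1,1>
#3 <4,1,1>
#4 <5,1,1>
R:3↔4 J1 <5,2,1>
R:4↔0 J1 <5,3,1>
C:0↔3 J2 <5,3,2>
#5 <6,3,2>
P:5↔2 J1 <6,4,2>
PS:0↔5 J2 <6,4,3>
PS:1↔4 J2 <6,4,4>
3×5 − 2×4 − 1×4 = 3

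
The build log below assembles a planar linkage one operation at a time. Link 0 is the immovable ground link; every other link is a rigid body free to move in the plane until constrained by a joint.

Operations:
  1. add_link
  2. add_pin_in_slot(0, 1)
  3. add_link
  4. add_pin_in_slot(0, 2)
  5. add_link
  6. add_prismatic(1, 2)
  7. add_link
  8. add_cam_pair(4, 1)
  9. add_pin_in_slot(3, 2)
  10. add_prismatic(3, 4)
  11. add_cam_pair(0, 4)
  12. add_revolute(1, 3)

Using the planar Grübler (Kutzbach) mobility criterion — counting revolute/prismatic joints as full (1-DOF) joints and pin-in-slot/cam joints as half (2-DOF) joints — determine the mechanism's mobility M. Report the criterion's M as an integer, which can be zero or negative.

[1;0;0] (link 0 is ground)
L+ [2;0;0]
PS(0,1)∈J2 [2;0;1]
L+ [3;0;1]
PS(0,2)∈J2 [3;0;2]
L+ [4;0;2]
P(1,2)∈J1 [4;1;2]
L+ [5;1;2]
C(4,1)∈J2 [5;1;3]
PS(3,2)∈J2 [5;1;4]
P(3,4)∈J1 [5;2;4]
C(0,4)∈J2 [5;2;5]
R(1,3)∈J1 [5;3;5]
mobility = 12 − 6 − 5 = 1

M = 1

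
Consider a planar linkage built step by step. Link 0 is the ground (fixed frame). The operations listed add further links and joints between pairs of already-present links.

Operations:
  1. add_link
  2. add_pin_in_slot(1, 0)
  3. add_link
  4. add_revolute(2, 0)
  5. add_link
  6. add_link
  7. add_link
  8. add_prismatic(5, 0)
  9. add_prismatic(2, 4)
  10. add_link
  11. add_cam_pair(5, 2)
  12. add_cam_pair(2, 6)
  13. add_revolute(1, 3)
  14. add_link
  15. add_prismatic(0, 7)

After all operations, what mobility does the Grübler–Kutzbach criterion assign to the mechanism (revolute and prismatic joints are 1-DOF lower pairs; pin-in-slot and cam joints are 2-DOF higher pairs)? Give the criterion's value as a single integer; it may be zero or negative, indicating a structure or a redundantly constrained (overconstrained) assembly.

M = 8

[1;0;0] (link 0 is ground)
L+ [2;0;0]
PS(1,0)∈J2 [2;0;1]
L+ [3;0;1]
R(2,0)∈J1 [3;1;1]
L+ [4;1;1]
L+ [5;1;1]
L+ [6;1;1]
P(5,0)∈J1 [6;2;1]
P(2,4)∈J1 [6;3;1]
L+ [7;3;1]
C(5,2)∈J2 [7;3;2]
C(2,6)∈J2 [7;3;3]
R(1,3)∈J1 [7;4;3]
L+ [8;4;3]
P(0,7)∈J1 [8;5;3]
mobility = 21 − 10 − 3 = 8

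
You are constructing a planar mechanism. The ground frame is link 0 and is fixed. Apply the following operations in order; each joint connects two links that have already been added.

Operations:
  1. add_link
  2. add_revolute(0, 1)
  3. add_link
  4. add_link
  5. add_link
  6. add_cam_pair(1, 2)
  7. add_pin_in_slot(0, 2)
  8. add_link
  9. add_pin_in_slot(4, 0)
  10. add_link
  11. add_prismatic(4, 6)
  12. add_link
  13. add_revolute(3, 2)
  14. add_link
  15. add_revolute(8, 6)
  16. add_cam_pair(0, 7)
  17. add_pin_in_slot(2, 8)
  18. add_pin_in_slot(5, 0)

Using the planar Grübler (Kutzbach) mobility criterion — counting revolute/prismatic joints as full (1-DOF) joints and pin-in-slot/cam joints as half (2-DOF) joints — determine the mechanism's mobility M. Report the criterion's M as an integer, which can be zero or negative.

ground; <1,0,0>
#1 <2,0,0>
R:0↔1 J1 <2,1,0>
#2 <3,1,0>
#3 <4,1,0>
#4 <5,1,0>
C:1↔2 J2 <5,1,1>
PS:0↔2 J2 <5,1,2>
#5 <6,1,2>
PS:4↔0 J2 <6,1,3>
#6 <7,1,3>
P:4↔6 J1 <7,2,3>
#7 <8,2,3>
R:3↔2 J1 <8,3,3>
#8 <9,3,3>
R:8↔6 J1 <9,4,3>
C:0↔7 J2 <9,4,4>
PS:2↔8 J2 <9,4,5>
PS:5↔0 J2 <9,4,6>
3×8 − 2×4 − 1×6 = 10

M = 10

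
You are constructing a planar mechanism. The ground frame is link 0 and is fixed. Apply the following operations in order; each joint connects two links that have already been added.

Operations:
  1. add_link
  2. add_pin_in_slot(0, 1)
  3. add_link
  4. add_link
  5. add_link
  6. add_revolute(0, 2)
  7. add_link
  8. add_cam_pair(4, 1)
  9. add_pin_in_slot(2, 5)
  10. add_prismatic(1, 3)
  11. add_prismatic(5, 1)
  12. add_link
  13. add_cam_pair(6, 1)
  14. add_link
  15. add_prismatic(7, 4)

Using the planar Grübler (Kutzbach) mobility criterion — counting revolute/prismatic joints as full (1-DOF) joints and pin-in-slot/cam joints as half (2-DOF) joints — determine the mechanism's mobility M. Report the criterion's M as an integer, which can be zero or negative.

M = 9

L=1 J1=0 J2=0
add link → L=2 J1=0 J2=0
PS@0,1 dof=2 J2 → L=2 J1=0 J2=1
add link → L=3 J1=0 J2=1
add link → L=4 J1=0 J2=1
add link → L=5 J1=0 J2=1
R@0,2 dof=1 J1 → L=5 J1=1 J2=1
add link → L=6 J1=1 J2=1
C@4,1 dof=2 J2 → L=6 J1=1 J2=2
PS@2,5 dof=2 J2 → L=6 J1=1 J2=3
P@1,3 dof=1 J1 → L=6 J1=2 J2=3
P@5,1 dof=1 J1 → L=6 J1=3 J2=3
add link → L=7 J1=3 J2=3
C@6,1 dof=2 J2 → L=7 J1=3 J2=4
add link → L=8 J1=3 J2=4
P@7,4 dof=1 J1 → L=8 J1=4 J2=4
M=3(L−1)−2J1−J2=3·7−2·4−4=9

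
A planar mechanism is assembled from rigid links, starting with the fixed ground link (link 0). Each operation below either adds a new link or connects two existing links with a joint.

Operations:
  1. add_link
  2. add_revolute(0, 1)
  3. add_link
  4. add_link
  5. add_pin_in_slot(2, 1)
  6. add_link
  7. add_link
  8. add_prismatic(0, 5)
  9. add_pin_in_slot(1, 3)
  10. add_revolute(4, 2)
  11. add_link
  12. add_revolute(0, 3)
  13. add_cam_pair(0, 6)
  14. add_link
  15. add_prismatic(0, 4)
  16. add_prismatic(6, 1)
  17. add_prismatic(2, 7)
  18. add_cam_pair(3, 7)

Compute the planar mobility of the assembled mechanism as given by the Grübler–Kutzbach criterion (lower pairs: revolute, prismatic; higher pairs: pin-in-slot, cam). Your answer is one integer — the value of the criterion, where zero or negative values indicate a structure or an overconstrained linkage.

M = 3

(L,J1,J2)=(1,0,0); link0 fixed
link1: (2,0,0)
R 0-1 [J1]: (2,1,0)
link2: (3,1,0)
link3: (4,1,0)
PS 2-1 [J2]: (4,1,1)
link4: (5,1,1)
link5: (6,1,1)
P 0-5 [J1]: (6,2,1)
PS 1-3 [J2]: (6,2,2)
R 4-2 [J1]: (6,3,2)
link6: (7,3,2)
R 0-3 [J1]: (7,4,2)
C 0-6 [J2]: (7,4,3)
link7: (8,4,3)
P 0-4 [J1]: (8,5,3)
P 6-1 [J1]: (8,6,3)
P 2-7 [J1]: (8,7,3)
C 3-7 [J2]: (8,7,4)
Grübler: 3·7 − 2·7 − 4 = 3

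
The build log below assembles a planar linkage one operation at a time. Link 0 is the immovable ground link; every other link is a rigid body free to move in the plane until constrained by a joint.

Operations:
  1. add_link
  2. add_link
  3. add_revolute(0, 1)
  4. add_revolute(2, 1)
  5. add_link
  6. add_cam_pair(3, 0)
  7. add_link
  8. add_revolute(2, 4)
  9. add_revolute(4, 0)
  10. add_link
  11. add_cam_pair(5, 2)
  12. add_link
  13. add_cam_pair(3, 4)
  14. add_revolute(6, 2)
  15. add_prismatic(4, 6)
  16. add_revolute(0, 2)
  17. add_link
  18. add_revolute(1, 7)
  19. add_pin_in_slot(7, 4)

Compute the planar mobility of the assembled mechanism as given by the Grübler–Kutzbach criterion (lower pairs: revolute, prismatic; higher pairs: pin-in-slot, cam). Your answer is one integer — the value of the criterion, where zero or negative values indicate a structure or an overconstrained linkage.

M = 1

(L,J1,J2)=(1,0,0); link0 fixed
link1: (2,0,0)
link2: (3,0,0)
R 0-1 [J1]: (3,1,0)
R 2-1 [J1]: (3,2,0)
link3: (4,2,0)
C 3-0 [J2]: (4,2,1)
link4: (5,2,1)
R 2-4 [J1]: (5,3,1)
R 4-0 [J1]: (5,4,1)
link5: (6,4,1)
C 5-2 [J2]: (6,4,2)
link6: (7,4,2)
C 3-4 [J2]: (7,4,3)
R 6-2 [J1]: (7,5,3)
P 4-6 [J1]: (7,6,3)
R 0-2 [J1]: (7,7,3)
link7: (8,7,3)
R 1-7 [J1]: (8,8,3)
PS 7-4 [J2]: (8,8,4)
Grübler: 3·7 − 2·8 − 4 = 1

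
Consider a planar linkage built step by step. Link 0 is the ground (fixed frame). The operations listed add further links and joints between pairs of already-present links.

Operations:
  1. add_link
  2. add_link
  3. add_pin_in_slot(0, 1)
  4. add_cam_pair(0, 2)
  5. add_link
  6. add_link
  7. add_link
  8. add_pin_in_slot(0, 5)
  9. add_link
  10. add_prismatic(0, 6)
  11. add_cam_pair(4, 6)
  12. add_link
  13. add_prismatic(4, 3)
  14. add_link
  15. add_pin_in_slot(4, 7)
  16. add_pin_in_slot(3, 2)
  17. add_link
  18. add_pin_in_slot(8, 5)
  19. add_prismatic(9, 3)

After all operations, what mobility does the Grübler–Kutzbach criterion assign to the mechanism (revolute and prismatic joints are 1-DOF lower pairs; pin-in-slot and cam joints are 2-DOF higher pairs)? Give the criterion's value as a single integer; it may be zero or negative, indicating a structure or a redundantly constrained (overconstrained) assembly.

(L,J1,J2)=(1,0,0); link0 fixed
link1: (2,0,0)
link2: (3,0,0)
PS 0-1 [J2]: (3,0,1)
C 0-2 [J2]: (3,0,2)
link3: (4,0,2)
link4: (5,0,2)
link5: (6,0,2)
PS 0-5 [J2]: (6,0,3)
link6: (7,0,3)
P 0-6 [J1]: (7,1,3)
C 4-6 [J2]: (7,1,4)
link7: (8,1,4)
P 4-3 [J1]: (8,2,4)
link8: (9,2,4)
PS 4-7 [J2]: (9,2,5)
PS 3-2 [J2]: (9,2,6)
link9: (10,2,6)
PS 8-5 [J2]: (10,2,7)
P 9-3 [J1]: (10,3,7)
Grübler: 3·9 − 2·3 − 7 = 14

M = 14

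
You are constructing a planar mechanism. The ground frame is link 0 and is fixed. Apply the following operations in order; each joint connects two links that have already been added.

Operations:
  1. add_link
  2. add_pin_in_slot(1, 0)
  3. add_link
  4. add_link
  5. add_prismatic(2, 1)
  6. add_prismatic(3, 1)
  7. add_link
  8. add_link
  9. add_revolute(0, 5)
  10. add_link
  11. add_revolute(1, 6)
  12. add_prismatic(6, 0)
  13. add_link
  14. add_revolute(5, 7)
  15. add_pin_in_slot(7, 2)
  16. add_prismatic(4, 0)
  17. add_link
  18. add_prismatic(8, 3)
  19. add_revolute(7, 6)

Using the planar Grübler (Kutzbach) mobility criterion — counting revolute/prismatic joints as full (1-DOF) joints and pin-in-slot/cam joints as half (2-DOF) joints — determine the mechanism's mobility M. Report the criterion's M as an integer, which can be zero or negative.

L=1 J1=0 J2=0
add link → L=2 J1=0 J2=0
PS@1,0 dof=2 J2 → L=2 J1=0 J2=1
add link → L=3 J1=0 J2=1
add link → L=4 J1=0 J2=1
P@2,1 dof=1 J1 → L=4 J1=1 J2=1
P@3,1 dof=1 J1 → L=4 J1=2 J2=1
add link → L=5 J1=2 J2=1
add link → L=6 J1=2 J2=1
R@0,5 dof=1 J1 → L=6 J1=3 J2=1
add link → L=7 J1=3 J2=1
R@1,6 dof=1 J1 → L=7 J1=4 J2=1
P@6,0 dof=1 J1 → L=7 J1=5 J2=1
add link → L=8 J1=5 J2=1
R@5,7 dof=1 J1 → L=8 J1=6 J2=1
PS@7,2 dof=2 J2 → L=8 J1=6 J2=2
P@4,0 dof=1 J1 → L=8 J1=7 J2=2
add link → L=9 J1=7 J2=2
P@8,3 dof=1 J1 → L=9 J1=8 J2=2
R@7,6 dof=1 J1 → L=9 J1=9 J2=2
M=3(L−1)−2J1−J2=3·8−2·9−2=4

M = 4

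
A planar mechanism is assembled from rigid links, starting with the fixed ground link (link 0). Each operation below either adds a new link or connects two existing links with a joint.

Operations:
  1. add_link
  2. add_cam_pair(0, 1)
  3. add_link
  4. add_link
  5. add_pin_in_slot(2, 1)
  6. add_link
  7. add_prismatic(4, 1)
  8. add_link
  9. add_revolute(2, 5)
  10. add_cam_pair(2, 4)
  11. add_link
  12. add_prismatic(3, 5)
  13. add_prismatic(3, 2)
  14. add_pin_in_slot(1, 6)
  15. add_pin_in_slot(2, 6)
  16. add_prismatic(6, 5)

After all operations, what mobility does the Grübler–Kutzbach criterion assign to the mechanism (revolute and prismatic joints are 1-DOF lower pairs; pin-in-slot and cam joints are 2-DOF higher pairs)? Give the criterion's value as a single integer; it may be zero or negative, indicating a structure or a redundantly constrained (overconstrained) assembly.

M = 3

[1;0;0] (link 0 is ground)
L+ [2;0;0]
C(0,1)∈J2 [2;0;1]
L+ [3;0;1]
L+ [4;0;1]
PS(2,1)∈J2 [4;0;2]
L+ [5;0;2]
P(4,1)∈J1 [5;1;2]
L+ [6;1;2]
R(2,5)∈J1 [6;2;2]
C(2,4)∈J2 [6;2;3]
L+ [7;2;3]
P(3,5)∈J1 [7;3;3]
P(3,2)∈J1 [7;4;3]
PS(1,6)∈J2 [7;4;4]
PS(2,6)∈J2 [7;4;5]
P(6,5)∈J1 [7;5;5]
mobility = 18 − 10 − 5 = 3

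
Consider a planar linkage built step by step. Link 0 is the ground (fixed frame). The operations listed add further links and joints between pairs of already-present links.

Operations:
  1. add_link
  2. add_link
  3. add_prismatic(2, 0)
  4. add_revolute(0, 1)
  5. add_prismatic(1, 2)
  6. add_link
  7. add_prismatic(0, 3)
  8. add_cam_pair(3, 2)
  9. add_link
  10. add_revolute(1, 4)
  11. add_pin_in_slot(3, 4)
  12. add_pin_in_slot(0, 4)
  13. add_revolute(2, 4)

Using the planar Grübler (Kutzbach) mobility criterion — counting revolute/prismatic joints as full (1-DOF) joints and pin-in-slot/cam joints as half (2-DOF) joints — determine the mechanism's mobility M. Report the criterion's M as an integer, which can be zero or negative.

M = -3

(L,J1,J2)=(1,0,0); link0 fixed
link1: (2,0,0)
link2: (3,0,0)
P 2-0 [J1]: (3,1,0)
R 0-1 [J1]: (3,2,0)
P 1-2 [J1]: (3,3,0)
link3: (4,3,0)
P 0-3 [J1]: (4,4,0)
C 3-2 [J2]: (4,4,1)
link4: (5,4,1)
R 1-4 [J1]: (5,5,1)
PS 3-4 [J2]: (5,5,2)
PS 0-4 [J2]: (5,5,3)
R 2-4 [J1]: (5,6,3)
Grübler: 3·4 − 2·6 − 3 = -3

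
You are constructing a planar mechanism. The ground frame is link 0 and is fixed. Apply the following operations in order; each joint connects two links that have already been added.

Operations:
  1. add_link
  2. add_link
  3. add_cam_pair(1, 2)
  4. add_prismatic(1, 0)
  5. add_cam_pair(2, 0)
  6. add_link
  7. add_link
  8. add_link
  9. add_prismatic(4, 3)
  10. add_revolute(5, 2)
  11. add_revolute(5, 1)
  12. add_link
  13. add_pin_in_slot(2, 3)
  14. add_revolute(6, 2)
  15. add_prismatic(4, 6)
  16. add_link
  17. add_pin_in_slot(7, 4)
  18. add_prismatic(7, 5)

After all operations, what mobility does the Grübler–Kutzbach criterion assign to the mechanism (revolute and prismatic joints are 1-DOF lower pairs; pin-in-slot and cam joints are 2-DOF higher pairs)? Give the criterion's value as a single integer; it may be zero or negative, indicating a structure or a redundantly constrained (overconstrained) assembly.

M = 3

(L,J1,J2)=(1,0,0); link0 fixed
link1: (2,0,0)
link2: (3,0,0)
C 1-2 [J2]: (3,0,1)
P 1-0 [J1]: (3,1,1)
C 2-0 [J2]: (3,1,2)
link3: (4,1,2)
link4: (5,1,2)
link5: (6,1,2)
P 4-3 [J1]: (6,2,2)
R 5-2 [J1]: (6,3,2)
R 5-1 [J1]: (6,4,2)
link6: (7,4,2)
PS 2-3 [J2]: (7,4,3)
R 6-2 [J1]: (7,5,3)
P 4-6 [J1]: (7,6,3)
link7: (8,6,3)
PS 7-4 [J2]: (8,6,4)
P 7-5 [J1]: (8,7,4)
Grübler: 3·7 − 2·7 − 4 = 3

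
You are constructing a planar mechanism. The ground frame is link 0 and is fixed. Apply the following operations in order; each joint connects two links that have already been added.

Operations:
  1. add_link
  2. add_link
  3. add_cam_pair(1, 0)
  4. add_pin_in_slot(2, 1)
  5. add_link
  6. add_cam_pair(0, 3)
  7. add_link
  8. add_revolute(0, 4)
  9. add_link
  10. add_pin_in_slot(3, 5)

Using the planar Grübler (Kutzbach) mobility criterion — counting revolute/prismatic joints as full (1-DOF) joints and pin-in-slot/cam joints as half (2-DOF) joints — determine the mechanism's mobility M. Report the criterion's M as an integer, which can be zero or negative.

(L,J1,J2)=(1,0,0); link0 fixed
link1: (2,0,0)
link2: (3,0,0)
C 1-0 [J2]: (3,0,1)
PS 2-1 [J2]: (3,0,2)
link3: (4,0,2)
C 0-3 [J2]: (4,0,3)
link4: (5,0,3)
R 0-4 [J1]: (5,1,3)
link5: (6,1,3)
PS 3-5 [J2]: (6,1,4)
Grübler: 3·5 − 2·1 − 4 = 9

M = 9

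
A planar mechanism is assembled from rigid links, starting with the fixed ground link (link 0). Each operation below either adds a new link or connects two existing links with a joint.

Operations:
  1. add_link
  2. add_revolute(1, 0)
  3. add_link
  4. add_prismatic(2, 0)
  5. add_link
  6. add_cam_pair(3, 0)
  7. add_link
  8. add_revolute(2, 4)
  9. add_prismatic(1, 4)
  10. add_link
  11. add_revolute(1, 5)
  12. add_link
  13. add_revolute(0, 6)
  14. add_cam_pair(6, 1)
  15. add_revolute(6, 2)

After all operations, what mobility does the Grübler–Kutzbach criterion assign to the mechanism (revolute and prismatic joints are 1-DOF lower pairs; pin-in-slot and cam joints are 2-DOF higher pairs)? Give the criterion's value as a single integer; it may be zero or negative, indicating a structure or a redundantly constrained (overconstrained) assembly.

M = 2

L=1 J1=0 J2=0
add link → L=2 J1=0 J2=0
R@1,0 dof=1 J1 → L=2 J1=1 J2=0
add link → L=3 J1=1 J2=0
P@2,0 dof=1 J1 → L=3 J1=2 J2=0
add link → L=4 J1=2 J2=0
C@3,0 dof=2 J2 → L=4 J1=2 J2=1
add link → L=5 J1=2 J2=1
R@2,4 dof=1 J1 → L=5 J1=3 J2=1
P@1,4 dof=1 J1 → L=5 J1=4 J2=1
add link → L=6 J1=4 J2=1
R@1,5 dof=1 J1 → L=6 J1=5 J2=1
add link → L=7 J1=5 J2=1
R@0,6 dof=1 J1 → L=7 J1=6 J2=1
C@6,1 dof=2 J2 → L=7 J1=6 J2=2
R@6,2 dof=1 J1 → L=7 J1=7 J2=2
M=3(L−1)−2J1−J2=3·6−2·7−2=2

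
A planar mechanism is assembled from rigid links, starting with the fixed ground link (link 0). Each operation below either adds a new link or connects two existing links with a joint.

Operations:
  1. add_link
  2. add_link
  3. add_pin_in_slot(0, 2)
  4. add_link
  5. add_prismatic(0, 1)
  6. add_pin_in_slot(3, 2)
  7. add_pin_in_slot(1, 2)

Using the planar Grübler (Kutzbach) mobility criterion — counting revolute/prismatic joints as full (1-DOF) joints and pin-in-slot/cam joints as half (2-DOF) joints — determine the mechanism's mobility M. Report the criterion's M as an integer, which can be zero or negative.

M = 4

L=1 J1=0 J2=0
add link → L=2 J1=0 J2=0
add link → L=3 J1=0 J2=0
PS@0,2 dof=2 J2 → L=3 J1=0 J2=1
add link → L=4 J1=0 J2=1
P@0,1 dof=1 J1 → L=4 J1=1 J2=1
PS@3,2 dof=2 J2 → L=4 J1=1 J2=2
PS@1,2 dof=2 J2 → L=4 J1=1 J2=3
M=3(L−1)−2J1−J2=3·3−2·1−3=4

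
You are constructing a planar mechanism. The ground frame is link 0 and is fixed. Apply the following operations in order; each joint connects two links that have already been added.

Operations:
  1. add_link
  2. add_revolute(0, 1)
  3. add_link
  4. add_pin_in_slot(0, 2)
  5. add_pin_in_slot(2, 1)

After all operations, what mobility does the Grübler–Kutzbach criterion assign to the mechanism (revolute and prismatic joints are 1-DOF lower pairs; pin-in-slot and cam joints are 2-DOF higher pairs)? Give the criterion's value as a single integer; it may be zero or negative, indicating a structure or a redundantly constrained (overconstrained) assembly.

M = 2

link 0 = ground. State L|J1|J2 = 1|0|0
+link1  2|0|0
R(0,1) f=1→J1  2|1|0
+link2  3|1|0
PS(0,2) f=2→J2  3|1|1
PS(2,1) f=2→J2  3|1|2
M = 3(3−1)−2·1−2 = 6−2−2 = 2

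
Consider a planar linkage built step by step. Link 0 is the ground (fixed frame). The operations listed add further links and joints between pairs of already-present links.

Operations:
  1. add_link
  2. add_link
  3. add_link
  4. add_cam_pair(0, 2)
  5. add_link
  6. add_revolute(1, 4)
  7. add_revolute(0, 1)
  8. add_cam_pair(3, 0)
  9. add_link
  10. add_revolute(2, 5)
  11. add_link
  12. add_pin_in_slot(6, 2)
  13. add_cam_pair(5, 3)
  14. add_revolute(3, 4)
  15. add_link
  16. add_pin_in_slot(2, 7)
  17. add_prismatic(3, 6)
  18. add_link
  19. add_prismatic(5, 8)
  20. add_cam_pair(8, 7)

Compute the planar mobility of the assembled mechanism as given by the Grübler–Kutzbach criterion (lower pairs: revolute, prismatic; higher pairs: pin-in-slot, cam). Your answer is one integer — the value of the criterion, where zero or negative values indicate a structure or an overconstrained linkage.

M = 6

(L,J1,J2)=(1,0,0); link0 fixed
link1: (2,0,0)
link2: (3,0,0)
link3: (4,0,0)
C 0-2 [J2]: (4,0,1)
link4: (5,0,1)
R 1-4 [J1]: (5,1,1)
R 0-1 [J1]: (5,2,1)
C 3-0 [J2]: (5,2,2)
link5: (6,2,2)
R 2-5 [J1]: (6,3,2)
link6: (7,3,2)
PS 6-2 [J2]: (7,3,3)
C 5-3 [J2]: (7,3,4)
R 3-4 [J1]: (7,4,4)
link7: (8,4,4)
PS 2-7 [J2]: (8,4,5)
P 3-6 [J1]: (8,5,5)
link8: (9,5,5)
P 5-8 [J1]: (9,6,5)
C 8-7 [J2]: (9,6,6)
Grübler: 3·8 − 2·6 − 6 = 6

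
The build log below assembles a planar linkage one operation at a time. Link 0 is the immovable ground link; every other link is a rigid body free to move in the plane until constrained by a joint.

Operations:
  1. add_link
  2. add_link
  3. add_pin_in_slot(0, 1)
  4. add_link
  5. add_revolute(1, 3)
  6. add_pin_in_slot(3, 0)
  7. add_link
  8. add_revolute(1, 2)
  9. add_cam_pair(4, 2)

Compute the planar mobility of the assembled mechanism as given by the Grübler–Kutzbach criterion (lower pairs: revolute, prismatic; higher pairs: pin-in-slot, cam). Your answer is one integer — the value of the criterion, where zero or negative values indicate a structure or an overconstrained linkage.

M = 5

[1;0;0] (link 0 is ground)
L+ [2;0;0]
L+ [3;0;0]
PS(0,1)∈J2 [3;0;1]
L+ [4;0;1]
R(1,3)∈J1 [4;1;1]
PS(3,0)∈J2 [4;1;2]
L+ [5;1;2]
R(1,2)∈J1 [5;2;2]
C(4,2)∈J2 [5;2;3]
mobility = 12 − 4 − 3 = 5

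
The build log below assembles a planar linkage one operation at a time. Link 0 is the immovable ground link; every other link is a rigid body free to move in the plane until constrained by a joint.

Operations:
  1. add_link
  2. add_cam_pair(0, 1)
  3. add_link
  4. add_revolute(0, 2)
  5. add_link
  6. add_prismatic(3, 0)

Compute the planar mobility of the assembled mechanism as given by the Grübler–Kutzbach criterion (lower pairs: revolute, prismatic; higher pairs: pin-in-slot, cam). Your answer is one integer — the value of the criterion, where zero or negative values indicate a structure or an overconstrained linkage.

M = 4

(L,J1,J2)=(1,0,0); link0 fixed
link1: (2,0,0)
C 0-1 [J2]: (2,0,1)
link2: (3,0,1)
R 0-2 [J1]: (3,1,1)
link3: (4,1,1)
P 3-0 [J1]: (4,2,1)
Grübler: 3·3 − 2·2 − 1 = 4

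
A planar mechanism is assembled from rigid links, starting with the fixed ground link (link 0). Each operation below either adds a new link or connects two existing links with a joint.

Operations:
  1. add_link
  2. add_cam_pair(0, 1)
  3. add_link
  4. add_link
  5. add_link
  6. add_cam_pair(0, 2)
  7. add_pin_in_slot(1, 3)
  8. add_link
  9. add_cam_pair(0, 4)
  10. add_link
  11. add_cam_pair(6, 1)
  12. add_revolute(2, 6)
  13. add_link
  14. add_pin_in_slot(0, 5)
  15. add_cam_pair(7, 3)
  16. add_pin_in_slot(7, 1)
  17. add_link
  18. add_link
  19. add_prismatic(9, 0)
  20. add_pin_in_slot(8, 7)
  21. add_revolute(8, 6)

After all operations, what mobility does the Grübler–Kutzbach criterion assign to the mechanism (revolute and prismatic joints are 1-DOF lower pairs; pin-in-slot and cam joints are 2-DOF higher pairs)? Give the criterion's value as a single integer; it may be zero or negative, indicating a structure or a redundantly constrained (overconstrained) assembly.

(L,J1,J2)=(1,0,0); link0 fixed
link1: (2,0,0)
C 0-1 [J2]: (2,0,1)
link2: (3,0,1)
link3: (4,0,1)
link4: (5,0,1)
C 0-2 [J2]: (5,0,2)
PS 1-3 [J2]: (5,0,3)
link5: (6,0,3)
C 0-4 [J2]: (6,0,4)
link6: (7,0,4)
C 6-1 [J2]: (7,0,5)
R 2-6 [J1]: (7,1,5)
link7: (8,1,5)
PS 0-5 [J2]: (8,1,6)
C 7-3 [J2]: (8,1,7)
PS 7-1 [J2]: (8,1,8)
link8: (9,1,8)
link9: (10,1,8)
P 9-0 [J1]: (10,2,8)
PS 8-7 [J2]: (10,2,9)
R 8-6 [J1]: (10,3,9)
Grübler: 3·9 − 2·3 − 9 = 12

M = 12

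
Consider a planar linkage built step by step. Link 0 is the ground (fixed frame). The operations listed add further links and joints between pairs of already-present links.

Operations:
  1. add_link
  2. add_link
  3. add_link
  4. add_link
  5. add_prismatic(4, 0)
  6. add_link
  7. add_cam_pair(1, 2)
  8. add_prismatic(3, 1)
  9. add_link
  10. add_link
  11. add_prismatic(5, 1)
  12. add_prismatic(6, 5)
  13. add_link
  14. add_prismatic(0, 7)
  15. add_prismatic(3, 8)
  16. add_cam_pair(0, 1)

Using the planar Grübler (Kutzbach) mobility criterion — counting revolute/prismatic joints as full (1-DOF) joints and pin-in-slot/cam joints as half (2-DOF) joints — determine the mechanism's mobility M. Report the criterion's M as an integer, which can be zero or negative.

M = 10

ground; <1,0,0>
#1 <2,0,0>
#2 <3,0,0>
#3 <4,0,0>
#4 <5,0,0>
P:4↔0 J1 <5,1,0>
#5 <6,1,0>
C:1↔2 J2 <6,1,1>
P:3↔1 J1 <6,2,1>
#6 <7,2,1>
#7 <8,2,1>
P:5↔1 J1 <8,3,1>
P:6↔5 J1 <8,4,1>
#8 <9,4,1>
P:0↔7 J1 <9,5,1>
P:3↔8 J1 <9,6,1>
C:0↔1 J2 <9,6,2>
3×8 − 2×6 − 1×2 = 10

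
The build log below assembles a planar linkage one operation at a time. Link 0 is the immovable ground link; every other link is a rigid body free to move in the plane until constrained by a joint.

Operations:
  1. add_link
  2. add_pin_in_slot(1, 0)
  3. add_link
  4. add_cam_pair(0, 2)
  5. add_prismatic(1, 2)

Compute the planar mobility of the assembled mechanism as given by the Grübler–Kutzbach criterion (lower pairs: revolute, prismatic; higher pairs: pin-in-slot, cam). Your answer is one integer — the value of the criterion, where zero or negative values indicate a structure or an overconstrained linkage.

M = 2

link 0 = ground. State L|J1|J2 = 1|0|0
+link1  2|0|0
PS(1,0) f=2→J2  2|0|1
+link2  3|0|1
C(0,2) f=2→J2  3|0|2
P(1,2) f=1→J1  3|1|2
M = 3(3−1)−2·1−2 = 6−2−2 = 2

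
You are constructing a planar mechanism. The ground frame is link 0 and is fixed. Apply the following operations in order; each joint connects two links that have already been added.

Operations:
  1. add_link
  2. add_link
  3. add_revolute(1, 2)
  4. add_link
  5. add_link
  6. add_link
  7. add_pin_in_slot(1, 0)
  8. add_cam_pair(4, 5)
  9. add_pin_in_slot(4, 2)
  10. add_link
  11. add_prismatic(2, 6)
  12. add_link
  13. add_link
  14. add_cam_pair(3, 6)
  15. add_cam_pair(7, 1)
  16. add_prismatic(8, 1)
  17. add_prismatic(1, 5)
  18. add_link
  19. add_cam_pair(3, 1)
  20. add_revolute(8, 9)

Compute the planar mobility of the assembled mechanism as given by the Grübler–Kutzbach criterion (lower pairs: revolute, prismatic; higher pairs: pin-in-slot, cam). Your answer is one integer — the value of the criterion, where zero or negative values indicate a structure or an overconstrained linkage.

ground; <1,0,0>
#1 <2,0,0>
#2 <3,0,0>
R:1↔2 J1 <3,1,0>
#3 <4,1,0>
#4 <5,1,0>
#5 <6,1,0>
PS:1↔0 J2 <6,1,1>
C:4↔5 J2 <6,1,2>
PS:4↔2 J2 <6,1,3>
#6 <7,1,3>
P:2↔6 J1 <7,2,3>
#7 <8,2,3>
#8 <9,2,3>
C:3↔6 J2 <9,2,4>
C:7↔1 J2 <9,2,5>
P:8↔1 J1 <9,3,5>
P:1↔5 J1 <9,4,5>
#9 <10,4,5>
C:3↔1 J2 <10,4,6>
R:8↔9 J1 <10,5,6>
3×9 − 2×5 − 1×6 = 11

M = 11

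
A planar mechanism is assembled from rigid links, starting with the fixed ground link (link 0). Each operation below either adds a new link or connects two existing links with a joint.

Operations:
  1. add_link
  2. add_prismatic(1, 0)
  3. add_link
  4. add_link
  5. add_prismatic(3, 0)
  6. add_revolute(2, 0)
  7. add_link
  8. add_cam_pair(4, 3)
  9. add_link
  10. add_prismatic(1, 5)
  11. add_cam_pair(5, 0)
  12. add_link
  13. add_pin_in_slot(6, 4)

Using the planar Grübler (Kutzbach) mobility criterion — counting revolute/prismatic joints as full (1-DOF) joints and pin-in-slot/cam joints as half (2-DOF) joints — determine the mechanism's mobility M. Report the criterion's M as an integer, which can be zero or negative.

(L,J1,J2)=(1,0,0); link0 fixed
link1: (2,0,0)
P 1-0 [J1]: (2,1,0)
link2: (3,1,0)
link3: (4,1,0)
P 3-0 [J1]: (4,2,0)
R 2-0 [J1]: (4,3,0)
link4: (5,3,0)
C 4-3 [J2]: (5,3,1)
link5: (6,3,1)
P 1-5 [J1]: (6,4,1)
C 5-0 [J2]: (6,4,2)
link6: (7,4,2)
PS 6-4 [J2]: (7,4,3)
Grübler: 3·6 − 2·4 − 3 = 7

M = 7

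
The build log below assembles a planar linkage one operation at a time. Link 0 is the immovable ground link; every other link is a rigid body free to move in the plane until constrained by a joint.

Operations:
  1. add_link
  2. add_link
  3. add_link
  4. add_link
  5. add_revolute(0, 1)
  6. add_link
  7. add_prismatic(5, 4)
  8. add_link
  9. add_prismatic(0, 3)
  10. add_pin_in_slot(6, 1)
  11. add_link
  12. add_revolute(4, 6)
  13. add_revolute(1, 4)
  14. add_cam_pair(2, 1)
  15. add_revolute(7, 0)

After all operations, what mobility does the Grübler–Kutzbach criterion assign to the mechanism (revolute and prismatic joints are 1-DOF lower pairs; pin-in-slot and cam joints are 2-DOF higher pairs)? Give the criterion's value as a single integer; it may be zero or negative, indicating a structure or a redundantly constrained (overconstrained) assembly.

M = 7

[1;0;0] (link 0 is ground)
L+ [2;0;0]
L+ [3;0;0]
L+ [4;0;0]
L+ [5;0;0]
R(0,1)∈J1 [5;1;0]
L+ [6;1;0]
P(5,4)∈J1 [6;2;0]
L+ [7;2;0]
P(0,3)∈J1 [7;3;0]
PS(6,1)∈J2 [7;3;1]
L+ [8;3;1]
R(4,6)∈J1 [8;4;1]
R(1,4)∈J1 [8;5;1]
C(2,1)∈J2 [8;5;2]
R(7,0)∈J1 [8;6;2]
mobility = 21 − 12 − 2 = 7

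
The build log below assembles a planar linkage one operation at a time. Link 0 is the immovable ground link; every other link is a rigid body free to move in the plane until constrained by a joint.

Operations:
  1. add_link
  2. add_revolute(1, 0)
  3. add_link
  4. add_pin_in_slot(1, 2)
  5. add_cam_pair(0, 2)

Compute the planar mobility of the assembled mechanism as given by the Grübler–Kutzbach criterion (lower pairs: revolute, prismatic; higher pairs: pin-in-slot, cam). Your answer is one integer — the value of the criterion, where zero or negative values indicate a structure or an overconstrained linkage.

M = 2

[1;0;0] (link 0 is ground)
L+ [2;0;0]
R(1,0)∈J1 [2;1;0]
L+ [3;1;0]
PS(1,2)∈J2 [3;1;1]
C(0,2)∈J2 [3;1;2]
mobility = 6 − 2 − 2 = 2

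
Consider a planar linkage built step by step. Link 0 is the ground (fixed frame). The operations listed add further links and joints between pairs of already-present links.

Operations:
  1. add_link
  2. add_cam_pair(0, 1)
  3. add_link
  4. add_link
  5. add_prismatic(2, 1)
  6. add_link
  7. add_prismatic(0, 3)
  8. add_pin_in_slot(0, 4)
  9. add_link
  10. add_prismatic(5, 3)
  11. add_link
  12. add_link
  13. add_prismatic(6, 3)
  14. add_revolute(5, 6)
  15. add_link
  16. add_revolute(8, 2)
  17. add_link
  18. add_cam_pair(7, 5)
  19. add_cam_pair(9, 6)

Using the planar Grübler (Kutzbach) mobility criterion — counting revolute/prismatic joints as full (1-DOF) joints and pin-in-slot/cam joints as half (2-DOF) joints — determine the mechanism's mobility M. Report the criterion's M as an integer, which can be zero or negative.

M = 11

L=1 J1=0 J2=0
add link → L=2 J1=0 J2=0
C@0,1 dof=2 J2 → L=2 J1=0 J2=1
add link → L=3 J1=0 J2=1
add link → L=4 J1=0 J2=1
P@2,1 dof=1 J1 → L=4 J1=1 J2=1
add link → L=5 J1=1 J2=1
P@0,3 dof=1 J1 → L=5 J1=2 J2=1
PS@0,4 dof=2 J2 → L=5 J1=2 J2=2
add link → L=6 J1=2 J2=2
P@5,3 dof=1 J1 → L=6 J1=3 J2=2
add link → L=7 J1=3 J2=2
add link → L=8 J1=3 J2=2
P@6,3 dof=1 J1 → L=8 J1=4 J2=2
R@5,6 dof=1 J1 → L=8 J1=5 J2=2
add link → L=9 J1=5 J2=2
R@8,2 dof=1 J1 → L=9 J1=6 J2=2
add link → L=10 J1=6 J2=2
C@7,5 dof=2 J2 → L=10 J1=6 J2=3
C@9,6 dof=2 J2 → L=10 J1=6 J2=4
M=3(L−1)−2J1−J2=3·9−2·6−4=11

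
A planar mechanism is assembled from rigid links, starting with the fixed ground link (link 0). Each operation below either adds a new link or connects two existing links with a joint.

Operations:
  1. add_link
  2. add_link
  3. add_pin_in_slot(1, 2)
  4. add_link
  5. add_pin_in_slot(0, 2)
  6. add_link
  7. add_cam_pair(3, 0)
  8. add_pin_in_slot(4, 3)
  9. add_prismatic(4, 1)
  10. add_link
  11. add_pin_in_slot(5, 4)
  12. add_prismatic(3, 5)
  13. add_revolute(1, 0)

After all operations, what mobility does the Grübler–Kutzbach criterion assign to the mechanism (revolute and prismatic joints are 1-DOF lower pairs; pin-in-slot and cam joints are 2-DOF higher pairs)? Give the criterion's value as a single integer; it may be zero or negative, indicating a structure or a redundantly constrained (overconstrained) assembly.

L=1 J1=0 J2=0
add link → L=2 J1=0 J2=0
add link → L=3 J1=0 J2=0
PS@1,2 dof=2 J2 → L=3 J1=0 J2=1
add link → L=4 J1=0 J2=1
PS@0,2 dof=2 J2 → L=4 J1=0 J2=2
add link → L=5 J1=0 J2=2
C@3,0 dof=2 J2 → L=5 J1=0 J2=3
PS@4,3 dof=2 J2 → L=5 J1=0 J2=4
P@4,1 dof=1 J1 → L=5 J1=1 J2=4
add link → L=6 J1=1 J2=4
PS@5,4 dof=2 J2 → L=6 J1=1 J2=5
P@3,5 dof=1 J1 → L=6 J1=2 J2=5
R@1,0 dof=1 J1 → L=6 J1=3 J2=5
M=3(L−1)−2J1−J2=3·5−2·3−5=4

M = 4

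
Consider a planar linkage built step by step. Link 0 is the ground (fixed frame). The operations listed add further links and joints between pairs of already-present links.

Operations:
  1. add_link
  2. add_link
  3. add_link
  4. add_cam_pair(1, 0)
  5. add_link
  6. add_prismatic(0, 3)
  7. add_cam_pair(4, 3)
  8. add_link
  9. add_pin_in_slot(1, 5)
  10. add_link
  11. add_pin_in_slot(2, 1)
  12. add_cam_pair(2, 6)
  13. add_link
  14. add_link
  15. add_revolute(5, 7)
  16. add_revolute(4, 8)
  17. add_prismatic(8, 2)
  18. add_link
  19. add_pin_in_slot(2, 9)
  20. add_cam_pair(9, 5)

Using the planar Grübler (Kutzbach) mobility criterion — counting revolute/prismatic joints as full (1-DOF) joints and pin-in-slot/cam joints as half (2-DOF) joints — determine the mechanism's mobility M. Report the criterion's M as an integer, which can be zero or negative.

ground; <1,0,0>
#1 <2,0,0>
#2 <3,0,0>
#3 <4,0,0>
C:1↔0 J2 <4,0,1>
#4 <5,0,1>
P:0↔3 J1 <5,1,1>
C:4↔3 J2 <5,1,2>
#5 <6,1,2>
PS:1↔5 J2 <6,1,3>
#6 <7,1,3>
PS:2↔1 J2 <7,1,4>
C:2↔6 J2 <7,1,5>
#7 <8,1,5>
#8 <9,1,5>
R:5↔7 J1 <9,2,5>
R:4↔8 J1 <9,3,5>
P:8↔2 J1 <9,4,5>
#9 <10,4,5>
PS:2↔9 J2 <10,4,6>
C:9↔5 J2 <10,4,7>
3×9 − 2×4 − 1×7 = 12

M = 12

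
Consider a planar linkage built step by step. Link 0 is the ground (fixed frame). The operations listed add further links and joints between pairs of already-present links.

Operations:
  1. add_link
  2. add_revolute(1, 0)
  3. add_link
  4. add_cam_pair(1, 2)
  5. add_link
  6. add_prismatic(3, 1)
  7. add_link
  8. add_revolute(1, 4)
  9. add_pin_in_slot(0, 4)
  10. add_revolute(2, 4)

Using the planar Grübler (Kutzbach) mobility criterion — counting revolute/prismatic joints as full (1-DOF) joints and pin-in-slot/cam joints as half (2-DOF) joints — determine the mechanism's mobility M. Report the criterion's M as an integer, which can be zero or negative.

M = 2

L=1 J1=0 J2=0
add link → L=2 J1=0 J2=0
R@1,0 dof=1 J1 → L=2 J1=1 J2=0
add link → L=3 J1=1 J2=0
C@1,2 dof=2 J2 → L=3 J1=1 J2=1
add link → L=4 J1=1 J2=1
P@3,1 dof=1 J1 → L=4 J1=2 J2=1
add link → L=5 J1=2 J2=1
R@1,4 dof=1 J1 → L=5 J1=3 J2=1
PS@0,4 dof=2 J2 → L=5 J1=3 J2=2
R@2,4 dof=1 J1 → L=5 J1=4 J2=2
M=3(L−1)−2J1−J2=3·4−2·4−2=2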